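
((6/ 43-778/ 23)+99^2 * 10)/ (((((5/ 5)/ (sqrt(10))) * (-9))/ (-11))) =1065884314 * sqrt(10)/ 8901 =378679.04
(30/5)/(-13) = -6/13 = -0.46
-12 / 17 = -0.71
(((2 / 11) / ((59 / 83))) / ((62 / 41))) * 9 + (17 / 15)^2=12705466 / 4526775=2.81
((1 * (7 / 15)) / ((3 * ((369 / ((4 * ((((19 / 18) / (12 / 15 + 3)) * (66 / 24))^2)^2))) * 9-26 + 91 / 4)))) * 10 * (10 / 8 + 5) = 457531250 / 114594579837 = 0.00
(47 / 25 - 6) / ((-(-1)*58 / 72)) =-3708 / 725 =-5.11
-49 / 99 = -0.49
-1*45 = -45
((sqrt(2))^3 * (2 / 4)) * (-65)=-65 * sqrt(2)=-91.92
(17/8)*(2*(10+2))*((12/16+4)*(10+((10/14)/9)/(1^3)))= 2441.73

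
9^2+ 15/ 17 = 1392/ 17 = 81.88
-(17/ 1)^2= -289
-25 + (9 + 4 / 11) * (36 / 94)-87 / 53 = -631742 / 27401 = -23.06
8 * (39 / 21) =104 / 7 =14.86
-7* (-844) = 5908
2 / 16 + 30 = 241 / 8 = 30.12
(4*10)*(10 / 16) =25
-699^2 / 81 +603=-48862 / 9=-5429.11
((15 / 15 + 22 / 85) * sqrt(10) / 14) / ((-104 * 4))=-107 * sqrt(10) / 495040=-0.00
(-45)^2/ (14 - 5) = 225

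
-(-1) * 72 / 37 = 72 / 37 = 1.95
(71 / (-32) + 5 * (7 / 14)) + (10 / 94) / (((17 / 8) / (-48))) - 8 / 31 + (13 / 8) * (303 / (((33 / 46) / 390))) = 2333736227827 / 8718688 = 267670.57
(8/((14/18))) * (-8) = -576/7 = -82.29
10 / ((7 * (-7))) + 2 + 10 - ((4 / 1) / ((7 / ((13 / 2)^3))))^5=-51185893007746629 / 537824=-95172199469.99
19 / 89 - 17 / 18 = -1171 / 1602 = -0.73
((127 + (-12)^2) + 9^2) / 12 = 88 / 3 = 29.33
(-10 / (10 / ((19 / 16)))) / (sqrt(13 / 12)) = -19*sqrt(39) / 104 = -1.14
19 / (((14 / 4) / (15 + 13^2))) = 6992 / 7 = 998.86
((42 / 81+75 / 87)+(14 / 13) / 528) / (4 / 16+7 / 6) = 1238491 / 1268982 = 0.98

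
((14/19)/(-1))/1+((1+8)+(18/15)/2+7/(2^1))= 2349/190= 12.36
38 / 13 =2.92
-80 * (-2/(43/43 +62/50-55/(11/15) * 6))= -2000/5597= -0.36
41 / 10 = 4.10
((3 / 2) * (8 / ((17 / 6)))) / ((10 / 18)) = 648 / 85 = 7.62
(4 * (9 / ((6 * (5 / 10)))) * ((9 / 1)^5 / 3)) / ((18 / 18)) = 236196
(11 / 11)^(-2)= 1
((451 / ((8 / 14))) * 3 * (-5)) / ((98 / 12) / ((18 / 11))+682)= -23247 / 1349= -17.23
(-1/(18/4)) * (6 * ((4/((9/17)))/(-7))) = 272/189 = 1.44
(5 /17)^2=25 /289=0.09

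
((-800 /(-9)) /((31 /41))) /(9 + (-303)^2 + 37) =0.00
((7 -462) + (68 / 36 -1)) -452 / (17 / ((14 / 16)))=-146077 / 306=-477.38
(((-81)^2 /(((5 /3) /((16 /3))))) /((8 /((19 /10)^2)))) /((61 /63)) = 149216823 /15250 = 9784.71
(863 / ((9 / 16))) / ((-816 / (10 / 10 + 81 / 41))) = -105286 / 18819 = -5.59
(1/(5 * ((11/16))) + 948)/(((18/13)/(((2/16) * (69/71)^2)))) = 89669203/1109020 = 80.85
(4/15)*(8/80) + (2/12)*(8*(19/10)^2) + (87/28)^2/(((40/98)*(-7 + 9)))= 53333/3200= 16.67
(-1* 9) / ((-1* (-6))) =-3 / 2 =-1.50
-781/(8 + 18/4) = -62.48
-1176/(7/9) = -1512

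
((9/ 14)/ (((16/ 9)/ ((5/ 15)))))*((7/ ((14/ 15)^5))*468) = 2398865625/ 4302592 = 557.54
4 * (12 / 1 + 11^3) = 5372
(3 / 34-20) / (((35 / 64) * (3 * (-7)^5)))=21664 / 30000495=0.00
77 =77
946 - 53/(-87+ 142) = 51977/55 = 945.04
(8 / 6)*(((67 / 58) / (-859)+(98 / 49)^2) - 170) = -16541038 / 74733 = -221.34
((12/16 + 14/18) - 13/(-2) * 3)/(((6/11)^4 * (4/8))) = 11083237/23328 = 475.10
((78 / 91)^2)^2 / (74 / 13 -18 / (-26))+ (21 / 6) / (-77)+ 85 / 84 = 27646753 / 26305356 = 1.05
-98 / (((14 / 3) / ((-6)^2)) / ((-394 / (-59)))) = -297864 / 59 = -5048.54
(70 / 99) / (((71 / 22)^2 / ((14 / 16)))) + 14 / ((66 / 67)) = 7122332 / 499059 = 14.27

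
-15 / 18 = -5 / 6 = -0.83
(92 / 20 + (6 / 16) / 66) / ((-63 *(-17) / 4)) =193 / 11220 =0.02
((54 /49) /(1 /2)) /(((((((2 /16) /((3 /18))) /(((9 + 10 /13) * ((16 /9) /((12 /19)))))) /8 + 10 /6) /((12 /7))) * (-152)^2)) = 987552 /10084920643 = 0.00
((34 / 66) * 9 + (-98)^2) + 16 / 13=1374211 / 143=9609.87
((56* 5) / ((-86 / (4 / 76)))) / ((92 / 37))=-1295 / 18791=-0.07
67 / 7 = 9.57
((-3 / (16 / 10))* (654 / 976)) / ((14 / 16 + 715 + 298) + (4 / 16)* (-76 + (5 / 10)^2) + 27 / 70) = -171675 / 136000964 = -0.00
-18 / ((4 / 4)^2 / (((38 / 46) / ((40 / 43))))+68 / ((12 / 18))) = -7353 / 42127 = -0.17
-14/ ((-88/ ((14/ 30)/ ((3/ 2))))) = 49/ 990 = 0.05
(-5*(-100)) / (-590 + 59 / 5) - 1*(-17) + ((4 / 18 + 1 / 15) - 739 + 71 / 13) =-1212808846 / 1691235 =-717.11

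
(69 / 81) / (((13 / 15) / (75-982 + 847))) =-2300 / 39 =-58.97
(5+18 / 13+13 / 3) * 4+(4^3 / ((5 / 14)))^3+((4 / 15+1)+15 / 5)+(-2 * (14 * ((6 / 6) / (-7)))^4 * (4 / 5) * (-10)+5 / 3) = 28055088229 / 4875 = 5754889.89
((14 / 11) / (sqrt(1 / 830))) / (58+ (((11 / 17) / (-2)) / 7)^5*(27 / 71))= 759051372140992*sqrt(830) / 34591055339735917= 0.63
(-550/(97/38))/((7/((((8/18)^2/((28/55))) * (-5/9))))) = 22990000/3464937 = 6.64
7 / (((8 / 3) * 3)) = 7 / 8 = 0.88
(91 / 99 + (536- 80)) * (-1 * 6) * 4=-361880 / 33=-10966.06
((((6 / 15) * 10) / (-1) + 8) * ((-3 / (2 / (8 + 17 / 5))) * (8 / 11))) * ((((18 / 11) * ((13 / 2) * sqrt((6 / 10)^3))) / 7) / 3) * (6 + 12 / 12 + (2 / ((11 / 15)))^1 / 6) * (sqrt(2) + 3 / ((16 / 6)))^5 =-125396453403 * sqrt(30) / 149072000 - 1418644531863 * sqrt(15) / 1192576000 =-9214.49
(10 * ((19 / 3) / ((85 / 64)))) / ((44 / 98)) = 59584 / 561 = 106.21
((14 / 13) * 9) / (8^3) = 63 / 3328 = 0.02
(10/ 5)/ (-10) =-1/ 5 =-0.20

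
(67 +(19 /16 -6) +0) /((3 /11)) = 10945 /48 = 228.02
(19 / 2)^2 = 361 / 4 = 90.25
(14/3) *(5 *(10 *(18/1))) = 4200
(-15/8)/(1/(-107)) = 1605/8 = 200.62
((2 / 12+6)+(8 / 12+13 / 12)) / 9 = 0.88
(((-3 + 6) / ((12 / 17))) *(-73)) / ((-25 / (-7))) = -8687 / 100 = -86.87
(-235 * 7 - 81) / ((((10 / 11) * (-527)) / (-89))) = -844877 / 2635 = -320.64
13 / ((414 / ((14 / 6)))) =91 / 1242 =0.07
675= 675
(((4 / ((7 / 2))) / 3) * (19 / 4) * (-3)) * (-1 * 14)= 76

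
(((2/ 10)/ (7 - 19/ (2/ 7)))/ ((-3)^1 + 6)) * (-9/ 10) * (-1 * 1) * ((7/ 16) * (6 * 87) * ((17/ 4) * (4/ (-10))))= 783/ 2000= 0.39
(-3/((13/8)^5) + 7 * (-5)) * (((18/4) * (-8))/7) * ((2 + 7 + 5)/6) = 157122708/371293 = 423.18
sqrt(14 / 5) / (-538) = -0.00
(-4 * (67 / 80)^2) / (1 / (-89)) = 249.70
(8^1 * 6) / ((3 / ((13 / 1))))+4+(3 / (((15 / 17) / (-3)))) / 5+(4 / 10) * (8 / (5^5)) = 3280641 / 15625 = 209.96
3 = 3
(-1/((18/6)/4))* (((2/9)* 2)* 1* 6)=-32/9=-3.56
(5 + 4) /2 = 9 /2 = 4.50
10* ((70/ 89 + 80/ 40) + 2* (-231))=-4592.13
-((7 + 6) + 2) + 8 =-7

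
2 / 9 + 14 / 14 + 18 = 173 / 9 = 19.22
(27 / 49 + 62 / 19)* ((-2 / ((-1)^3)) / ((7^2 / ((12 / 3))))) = 28408 / 45619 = 0.62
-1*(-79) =79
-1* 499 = -499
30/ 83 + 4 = 362/ 83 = 4.36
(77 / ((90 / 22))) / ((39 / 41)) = 34727 / 1755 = 19.79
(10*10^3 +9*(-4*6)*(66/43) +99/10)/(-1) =-4161697/430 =-9678.37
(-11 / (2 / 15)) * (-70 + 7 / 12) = 45815 / 8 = 5726.88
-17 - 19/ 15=-274/ 15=-18.27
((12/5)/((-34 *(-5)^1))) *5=0.07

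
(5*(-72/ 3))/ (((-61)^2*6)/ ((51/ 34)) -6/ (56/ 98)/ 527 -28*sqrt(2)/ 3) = -0.01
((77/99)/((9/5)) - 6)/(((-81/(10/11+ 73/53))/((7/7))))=54653/347733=0.16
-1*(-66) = 66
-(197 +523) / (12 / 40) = -2400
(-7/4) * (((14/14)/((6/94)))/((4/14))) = -2303/24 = -95.96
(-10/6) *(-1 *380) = 1900/3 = 633.33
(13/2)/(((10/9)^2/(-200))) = -1053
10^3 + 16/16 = 1001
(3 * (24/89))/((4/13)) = 234/89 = 2.63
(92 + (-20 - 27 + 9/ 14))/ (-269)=-639/ 3766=-0.17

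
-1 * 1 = -1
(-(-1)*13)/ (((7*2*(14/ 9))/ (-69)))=-8073/ 196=-41.19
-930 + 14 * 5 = -860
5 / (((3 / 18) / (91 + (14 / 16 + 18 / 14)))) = 78255 / 28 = 2794.82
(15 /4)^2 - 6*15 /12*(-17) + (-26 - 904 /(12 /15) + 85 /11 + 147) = -151309 /176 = -859.71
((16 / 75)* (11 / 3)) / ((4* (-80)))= -11 / 4500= -0.00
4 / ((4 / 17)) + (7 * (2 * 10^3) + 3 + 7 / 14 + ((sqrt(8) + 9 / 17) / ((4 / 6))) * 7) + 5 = 21 * sqrt(2) + 238528 / 17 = 14060.76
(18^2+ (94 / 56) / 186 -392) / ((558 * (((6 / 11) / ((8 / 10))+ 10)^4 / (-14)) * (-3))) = -10368668354 / 237399530450625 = -0.00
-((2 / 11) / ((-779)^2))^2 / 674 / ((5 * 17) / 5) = -2 / 255278373005582729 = -0.00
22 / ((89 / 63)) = 1386 / 89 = 15.57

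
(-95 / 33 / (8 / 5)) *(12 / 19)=-25 / 22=-1.14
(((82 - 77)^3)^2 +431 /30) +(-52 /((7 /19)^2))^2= 162406.54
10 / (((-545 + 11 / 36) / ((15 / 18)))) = -300 / 19609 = -0.02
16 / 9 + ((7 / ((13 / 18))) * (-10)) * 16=-181232 / 117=-1548.99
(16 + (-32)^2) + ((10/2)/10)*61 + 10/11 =23571/22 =1071.41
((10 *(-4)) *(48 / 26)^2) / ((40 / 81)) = -46656 / 169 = -276.07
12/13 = 0.92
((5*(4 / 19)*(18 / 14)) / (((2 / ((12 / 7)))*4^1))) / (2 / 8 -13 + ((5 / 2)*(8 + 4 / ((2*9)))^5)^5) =775329826707200795871868920 / 19566029723523837032344738822456942793785269182207231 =0.00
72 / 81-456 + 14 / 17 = -69506 / 153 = -454.29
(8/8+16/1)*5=85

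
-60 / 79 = -0.76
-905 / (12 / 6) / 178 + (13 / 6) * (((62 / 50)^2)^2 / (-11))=-13803043219 / 4589062500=-3.01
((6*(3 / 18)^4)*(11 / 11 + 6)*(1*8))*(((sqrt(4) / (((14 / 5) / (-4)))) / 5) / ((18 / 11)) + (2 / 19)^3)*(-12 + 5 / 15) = 5263790 / 5000211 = 1.05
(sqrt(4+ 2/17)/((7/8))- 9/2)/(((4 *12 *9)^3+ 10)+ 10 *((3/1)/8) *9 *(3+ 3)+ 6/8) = -18/322487125+ 32 *sqrt(1190)/38375967875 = -0.00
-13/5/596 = -13/2980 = -0.00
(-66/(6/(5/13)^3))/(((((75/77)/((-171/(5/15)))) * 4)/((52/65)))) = 144837/2197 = 65.92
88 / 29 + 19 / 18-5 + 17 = 8399 / 522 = 16.09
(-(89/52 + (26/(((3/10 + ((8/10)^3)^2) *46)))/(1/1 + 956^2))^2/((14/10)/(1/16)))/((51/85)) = -9000833325923160277714923075/41296011111473676981895343872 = -0.22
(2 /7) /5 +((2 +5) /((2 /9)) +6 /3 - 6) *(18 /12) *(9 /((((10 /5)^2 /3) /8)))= 155929 /70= 2227.56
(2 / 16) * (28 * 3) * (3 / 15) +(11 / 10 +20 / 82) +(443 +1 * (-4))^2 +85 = 39525936 / 205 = 192809.44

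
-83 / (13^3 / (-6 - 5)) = 913 / 2197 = 0.42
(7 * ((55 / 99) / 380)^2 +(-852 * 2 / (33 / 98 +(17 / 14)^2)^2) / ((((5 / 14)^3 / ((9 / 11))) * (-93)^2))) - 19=-22032864661723801 / 1097328469050000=-20.08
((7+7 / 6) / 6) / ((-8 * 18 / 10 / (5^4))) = -153125 / 2592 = -59.08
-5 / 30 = -0.17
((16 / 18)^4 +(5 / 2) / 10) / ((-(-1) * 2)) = 22945 / 52488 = 0.44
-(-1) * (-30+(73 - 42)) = 1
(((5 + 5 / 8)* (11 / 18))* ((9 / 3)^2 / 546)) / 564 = 55 / 547456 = 0.00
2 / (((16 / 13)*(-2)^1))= -13 / 16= -0.81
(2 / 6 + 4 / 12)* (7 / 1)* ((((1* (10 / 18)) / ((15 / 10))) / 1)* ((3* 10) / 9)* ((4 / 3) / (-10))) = -560 / 729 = -0.77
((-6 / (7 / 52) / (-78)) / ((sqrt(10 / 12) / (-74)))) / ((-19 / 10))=592*sqrt(30) / 133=24.38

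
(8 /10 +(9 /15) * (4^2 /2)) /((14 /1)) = 2 /5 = 0.40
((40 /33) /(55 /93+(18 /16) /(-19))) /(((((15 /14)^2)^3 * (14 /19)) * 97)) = 385202456576 /18286602778125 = 0.02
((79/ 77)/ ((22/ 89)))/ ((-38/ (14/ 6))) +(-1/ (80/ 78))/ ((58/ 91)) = -28555433/ 16001040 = -1.78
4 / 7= 0.57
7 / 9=0.78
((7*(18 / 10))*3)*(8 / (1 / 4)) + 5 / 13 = 78649 / 65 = 1209.98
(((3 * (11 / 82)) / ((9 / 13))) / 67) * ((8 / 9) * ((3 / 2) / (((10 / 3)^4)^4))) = 0.00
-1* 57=-57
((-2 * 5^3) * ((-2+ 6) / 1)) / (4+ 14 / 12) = -6000 / 31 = -193.55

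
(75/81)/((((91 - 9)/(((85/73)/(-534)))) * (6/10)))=-10625/258918444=-0.00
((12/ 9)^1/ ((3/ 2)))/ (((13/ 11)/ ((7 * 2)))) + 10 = 2402/ 117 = 20.53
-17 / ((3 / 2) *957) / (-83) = 34 / 238293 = 0.00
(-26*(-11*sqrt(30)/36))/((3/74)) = 5291*sqrt(30)/27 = 1073.33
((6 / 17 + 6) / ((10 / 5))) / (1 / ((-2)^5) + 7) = 1728 / 3791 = 0.46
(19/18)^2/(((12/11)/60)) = 19855/324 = 61.28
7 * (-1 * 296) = -2072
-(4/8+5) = -11/2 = -5.50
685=685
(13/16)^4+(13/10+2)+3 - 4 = 896469/327680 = 2.74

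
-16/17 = -0.94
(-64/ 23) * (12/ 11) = -768/ 253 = -3.04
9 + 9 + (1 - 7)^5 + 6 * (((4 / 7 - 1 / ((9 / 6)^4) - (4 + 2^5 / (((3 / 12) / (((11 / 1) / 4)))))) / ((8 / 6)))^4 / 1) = 12915067325205491174 / 425329947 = 30364820103.31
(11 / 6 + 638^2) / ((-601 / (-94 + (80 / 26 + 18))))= 385879450 / 7813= 49389.41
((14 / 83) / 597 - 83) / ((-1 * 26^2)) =316363 / 2576652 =0.12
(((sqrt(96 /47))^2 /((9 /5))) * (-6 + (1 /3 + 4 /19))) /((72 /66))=-136840 /24111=-5.68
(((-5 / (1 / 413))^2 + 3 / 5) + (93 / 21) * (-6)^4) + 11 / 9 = 1345039369 / 315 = 4269966.25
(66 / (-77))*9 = -54 / 7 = -7.71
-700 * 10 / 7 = -1000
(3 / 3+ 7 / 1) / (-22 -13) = -0.23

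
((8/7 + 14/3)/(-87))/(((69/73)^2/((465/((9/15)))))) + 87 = 252899239/8698347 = 29.07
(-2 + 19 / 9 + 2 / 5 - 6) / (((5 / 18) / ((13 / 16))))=-3211 / 200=-16.06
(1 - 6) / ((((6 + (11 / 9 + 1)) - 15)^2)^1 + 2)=-405 / 3883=-0.10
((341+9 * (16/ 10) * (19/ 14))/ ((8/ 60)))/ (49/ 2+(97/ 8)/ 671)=33869396/ 307097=110.29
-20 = -20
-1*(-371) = 371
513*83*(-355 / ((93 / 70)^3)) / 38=-5053247500 / 29791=-169623.29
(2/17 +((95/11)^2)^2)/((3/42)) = 19385658698/248897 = 77886.27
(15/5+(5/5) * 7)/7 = 10/7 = 1.43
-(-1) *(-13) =-13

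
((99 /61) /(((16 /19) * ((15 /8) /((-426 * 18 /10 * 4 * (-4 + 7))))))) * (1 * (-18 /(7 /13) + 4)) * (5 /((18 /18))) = 1391682.74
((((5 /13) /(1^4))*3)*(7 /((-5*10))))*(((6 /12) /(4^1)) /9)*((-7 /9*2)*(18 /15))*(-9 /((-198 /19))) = 931 /257400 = 0.00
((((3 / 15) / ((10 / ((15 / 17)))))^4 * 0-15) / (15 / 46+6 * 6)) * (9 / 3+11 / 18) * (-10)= 14.91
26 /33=0.79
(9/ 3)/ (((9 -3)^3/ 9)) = 1/ 8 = 0.12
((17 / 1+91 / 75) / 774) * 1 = 683 / 29025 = 0.02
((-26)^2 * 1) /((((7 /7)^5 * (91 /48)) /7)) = 2496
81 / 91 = 0.89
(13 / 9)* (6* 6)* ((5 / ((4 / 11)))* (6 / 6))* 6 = 4290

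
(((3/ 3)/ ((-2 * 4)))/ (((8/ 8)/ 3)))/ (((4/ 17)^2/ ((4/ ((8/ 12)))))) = -2601/ 64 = -40.64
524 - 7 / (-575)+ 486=580757 / 575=1010.01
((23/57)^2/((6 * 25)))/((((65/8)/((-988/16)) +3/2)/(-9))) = -529/74100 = -0.01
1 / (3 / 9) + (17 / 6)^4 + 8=97777 / 1296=75.45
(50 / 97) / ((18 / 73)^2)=133225 / 15714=8.48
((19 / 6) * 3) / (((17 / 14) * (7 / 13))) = 247 / 17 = 14.53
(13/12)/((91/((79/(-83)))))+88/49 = 87095/48804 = 1.78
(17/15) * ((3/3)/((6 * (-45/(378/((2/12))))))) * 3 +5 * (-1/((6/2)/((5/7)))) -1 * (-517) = 255806/525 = 487.25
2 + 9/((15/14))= 10.40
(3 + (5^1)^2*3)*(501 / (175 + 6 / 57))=247494 / 1109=223.17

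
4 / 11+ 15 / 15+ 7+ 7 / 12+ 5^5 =413681 / 132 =3133.95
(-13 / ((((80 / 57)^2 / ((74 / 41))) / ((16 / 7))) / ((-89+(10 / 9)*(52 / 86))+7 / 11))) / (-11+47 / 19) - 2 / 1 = -155049172777 / 549791550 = -282.01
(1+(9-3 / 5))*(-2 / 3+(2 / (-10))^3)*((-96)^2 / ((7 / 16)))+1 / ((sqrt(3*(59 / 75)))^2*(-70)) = -68967042101 / 516250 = -133592.33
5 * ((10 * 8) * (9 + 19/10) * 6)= 26160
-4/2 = -2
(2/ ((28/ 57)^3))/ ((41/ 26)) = 2407509/ 225008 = 10.70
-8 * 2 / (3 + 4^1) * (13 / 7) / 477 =-208 / 23373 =-0.01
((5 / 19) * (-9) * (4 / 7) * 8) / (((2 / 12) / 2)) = -17280 / 133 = -129.92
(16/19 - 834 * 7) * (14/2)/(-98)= 55453/133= 416.94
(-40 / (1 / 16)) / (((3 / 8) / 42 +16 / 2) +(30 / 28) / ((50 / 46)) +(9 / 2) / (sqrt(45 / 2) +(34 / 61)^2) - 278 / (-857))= -846516499975676210329600 / 12113864853463267665493 +27553119791828391936000* sqrt(10) / 12113864853463267665493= -62.69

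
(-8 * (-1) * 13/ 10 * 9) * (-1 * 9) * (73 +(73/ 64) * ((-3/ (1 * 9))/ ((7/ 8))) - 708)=37470303/ 70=535290.04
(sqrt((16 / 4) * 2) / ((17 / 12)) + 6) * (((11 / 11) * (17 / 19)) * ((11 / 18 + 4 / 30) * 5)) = 268 * sqrt(2) / 57 + 1139 / 57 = 26.63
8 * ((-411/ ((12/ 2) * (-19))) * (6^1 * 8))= 26304/ 19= 1384.42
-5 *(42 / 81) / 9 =-70 / 243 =-0.29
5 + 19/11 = 74/11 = 6.73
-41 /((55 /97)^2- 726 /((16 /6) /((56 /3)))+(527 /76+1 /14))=205229108 /25401721573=0.01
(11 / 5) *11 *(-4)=-484 / 5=-96.80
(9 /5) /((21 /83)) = 249 /35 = 7.11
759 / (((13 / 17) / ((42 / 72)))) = 30107 / 52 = 578.98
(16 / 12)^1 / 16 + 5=61 / 12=5.08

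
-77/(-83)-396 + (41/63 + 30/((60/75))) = -3732685/10458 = -356.92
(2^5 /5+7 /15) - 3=58 /15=3.87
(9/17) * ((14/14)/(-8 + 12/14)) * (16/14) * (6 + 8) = -504/425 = -1.19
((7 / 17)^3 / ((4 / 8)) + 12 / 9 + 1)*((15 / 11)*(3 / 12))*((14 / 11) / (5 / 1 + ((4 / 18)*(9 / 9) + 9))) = 11481435 / 152185088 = 0.08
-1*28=-28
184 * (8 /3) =1472 /3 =490.67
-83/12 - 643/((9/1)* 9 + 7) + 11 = -851/264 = -3.22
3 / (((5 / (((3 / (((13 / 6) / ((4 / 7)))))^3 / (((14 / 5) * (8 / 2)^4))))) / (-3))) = -6561 / 5274997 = -0.00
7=7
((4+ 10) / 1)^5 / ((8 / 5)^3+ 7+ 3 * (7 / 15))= 33614000 / 781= 43039.69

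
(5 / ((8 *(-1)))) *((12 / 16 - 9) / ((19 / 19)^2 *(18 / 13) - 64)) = -195 / 2368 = -0.08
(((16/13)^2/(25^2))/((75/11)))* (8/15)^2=180224/1782421875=0.00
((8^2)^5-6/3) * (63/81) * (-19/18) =-71403831163/81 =-881528779.79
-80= -80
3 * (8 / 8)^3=3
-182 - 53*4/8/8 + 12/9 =-8831/48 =-183.98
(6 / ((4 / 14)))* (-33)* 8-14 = -5558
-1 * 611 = -611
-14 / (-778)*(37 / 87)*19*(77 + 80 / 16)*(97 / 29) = 39141634 / 981447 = 39.88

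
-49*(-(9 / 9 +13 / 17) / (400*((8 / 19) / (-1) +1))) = 0.37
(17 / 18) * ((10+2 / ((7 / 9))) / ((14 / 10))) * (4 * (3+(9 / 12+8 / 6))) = 228140 / 1323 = 172.44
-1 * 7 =-7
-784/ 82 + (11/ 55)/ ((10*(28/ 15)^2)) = -614287/ 64288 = -9.56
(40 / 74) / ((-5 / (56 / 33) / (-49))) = 10976 / 1221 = 8.99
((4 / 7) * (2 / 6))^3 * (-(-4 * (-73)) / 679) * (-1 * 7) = 18688 / 898317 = 0.02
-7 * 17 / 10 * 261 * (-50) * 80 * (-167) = -2074741200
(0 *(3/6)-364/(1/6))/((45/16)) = -776.53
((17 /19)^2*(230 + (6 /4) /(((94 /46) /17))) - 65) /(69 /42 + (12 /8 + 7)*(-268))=-10223423 /180240441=-0.06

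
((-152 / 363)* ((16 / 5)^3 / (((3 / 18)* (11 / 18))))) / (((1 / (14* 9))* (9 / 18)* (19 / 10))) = -594542592 / 33275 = -17867.55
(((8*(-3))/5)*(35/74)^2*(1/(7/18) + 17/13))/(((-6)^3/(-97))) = -1198435/640692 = -1.87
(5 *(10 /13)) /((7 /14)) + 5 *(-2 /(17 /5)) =1050 /221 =4.75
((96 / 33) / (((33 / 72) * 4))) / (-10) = -96 / 605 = -0.16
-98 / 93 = -1.05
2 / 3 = 0.67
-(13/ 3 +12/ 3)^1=-25/ 3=-8.33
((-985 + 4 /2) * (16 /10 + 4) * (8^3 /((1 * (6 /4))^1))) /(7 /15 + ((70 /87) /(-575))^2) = -26869302497280 /6673363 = -4026351.11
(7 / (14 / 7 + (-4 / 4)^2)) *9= 21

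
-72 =-72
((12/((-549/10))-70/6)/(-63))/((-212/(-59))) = 42775/814716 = 0.05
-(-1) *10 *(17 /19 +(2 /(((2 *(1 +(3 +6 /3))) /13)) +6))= 5165 /57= 90.61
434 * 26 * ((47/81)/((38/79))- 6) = -83247710/1539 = -54092.08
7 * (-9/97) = -63/97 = -0.65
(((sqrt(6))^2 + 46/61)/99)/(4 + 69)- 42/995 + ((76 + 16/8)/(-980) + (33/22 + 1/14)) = 62355220111/42986990970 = 1.45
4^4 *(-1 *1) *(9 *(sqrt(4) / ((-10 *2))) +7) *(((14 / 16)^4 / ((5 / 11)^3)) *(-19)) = 185192.61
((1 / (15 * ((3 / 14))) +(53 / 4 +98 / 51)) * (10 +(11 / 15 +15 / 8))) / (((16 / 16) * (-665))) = -4216553 / 14364000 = -0.29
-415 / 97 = -4.28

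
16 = 16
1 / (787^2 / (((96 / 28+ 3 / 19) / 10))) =0.00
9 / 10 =0.90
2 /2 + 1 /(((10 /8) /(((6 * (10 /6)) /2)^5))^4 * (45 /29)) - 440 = 226562499996049 /9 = 25173611110672.11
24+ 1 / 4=24.25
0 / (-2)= 0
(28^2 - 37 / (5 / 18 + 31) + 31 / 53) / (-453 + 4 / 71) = -1659691101 / 959592401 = -1.73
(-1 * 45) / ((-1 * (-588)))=-0.08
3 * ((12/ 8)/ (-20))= -0.22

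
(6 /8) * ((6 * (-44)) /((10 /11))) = -1089 /5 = -217.80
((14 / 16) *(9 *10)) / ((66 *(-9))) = -35 / 264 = -0.13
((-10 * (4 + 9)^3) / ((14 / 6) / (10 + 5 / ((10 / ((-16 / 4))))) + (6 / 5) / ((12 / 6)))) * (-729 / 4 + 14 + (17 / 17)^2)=440937900 / 107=4120914.95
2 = 2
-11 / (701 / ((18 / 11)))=-18 / 701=-0.03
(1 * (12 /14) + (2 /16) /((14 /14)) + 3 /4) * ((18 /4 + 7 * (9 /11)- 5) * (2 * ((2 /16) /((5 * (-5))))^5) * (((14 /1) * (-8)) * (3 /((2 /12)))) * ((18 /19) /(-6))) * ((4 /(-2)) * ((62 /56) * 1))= 1867347 /46816000000000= 0.00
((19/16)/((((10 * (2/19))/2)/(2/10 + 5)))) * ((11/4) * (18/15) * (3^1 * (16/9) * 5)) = 51623/50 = 1032.46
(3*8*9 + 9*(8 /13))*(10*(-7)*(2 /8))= -50400 /13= -3876.92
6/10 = 3/5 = 0.60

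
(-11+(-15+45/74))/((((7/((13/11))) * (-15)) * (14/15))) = 24427/79772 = 0.31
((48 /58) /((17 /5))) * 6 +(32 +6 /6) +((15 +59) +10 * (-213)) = -2021.54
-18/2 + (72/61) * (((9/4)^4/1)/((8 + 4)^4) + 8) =221913/499712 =0.44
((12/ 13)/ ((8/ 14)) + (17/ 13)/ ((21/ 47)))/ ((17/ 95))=117800/ 4641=25.38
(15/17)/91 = 15/1547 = 0.01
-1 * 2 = -2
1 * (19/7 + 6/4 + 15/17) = 1213/238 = 5.10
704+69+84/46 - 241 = 12278/23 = 533.83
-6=-6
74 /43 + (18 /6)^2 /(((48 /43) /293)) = 1626455 /688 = 2364.03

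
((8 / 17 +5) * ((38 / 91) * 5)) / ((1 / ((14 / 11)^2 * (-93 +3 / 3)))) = -45517920 / 26741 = -1702.18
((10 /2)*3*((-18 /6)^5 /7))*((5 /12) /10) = -21.70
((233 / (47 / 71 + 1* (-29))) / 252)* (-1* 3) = 16543 / 169008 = 0.10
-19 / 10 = -1.90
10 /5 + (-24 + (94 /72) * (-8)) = -292 /9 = -32.44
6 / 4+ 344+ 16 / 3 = 2105 / 6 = 350.83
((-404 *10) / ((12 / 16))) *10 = -161600 / 3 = -53866.67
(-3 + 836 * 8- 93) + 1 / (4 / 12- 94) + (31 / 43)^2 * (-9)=3422562932 / 519569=6587.31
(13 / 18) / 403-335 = -186929 / 558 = -335.00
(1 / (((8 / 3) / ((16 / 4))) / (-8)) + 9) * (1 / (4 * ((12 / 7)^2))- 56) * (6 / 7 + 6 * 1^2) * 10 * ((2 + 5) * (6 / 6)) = 161035 / 2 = 80517.50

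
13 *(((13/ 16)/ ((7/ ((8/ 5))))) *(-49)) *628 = -371462/ 5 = -74292.40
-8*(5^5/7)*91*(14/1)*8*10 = -364000000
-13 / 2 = -6.50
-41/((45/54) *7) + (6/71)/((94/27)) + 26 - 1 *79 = -7008202/116795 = -60.00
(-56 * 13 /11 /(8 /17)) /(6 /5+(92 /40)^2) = -154700 /7139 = -21.67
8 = 8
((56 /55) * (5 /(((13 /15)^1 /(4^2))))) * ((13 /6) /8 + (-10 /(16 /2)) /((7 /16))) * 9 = -28440 /13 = -2187.69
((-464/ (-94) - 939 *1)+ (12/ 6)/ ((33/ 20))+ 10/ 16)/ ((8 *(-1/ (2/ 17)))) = 11567069/ 843744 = 13.71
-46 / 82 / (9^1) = -23 / 369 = -0.06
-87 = -87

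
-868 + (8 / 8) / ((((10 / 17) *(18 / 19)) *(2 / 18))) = -17037 / 20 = -851.85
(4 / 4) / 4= 1 / 4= 0.25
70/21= 10/3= 3.33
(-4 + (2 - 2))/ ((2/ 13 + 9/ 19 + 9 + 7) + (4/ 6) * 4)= -2964/ 14297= -0.21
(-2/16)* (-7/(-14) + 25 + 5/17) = -877/272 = -3.22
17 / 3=5.67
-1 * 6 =-6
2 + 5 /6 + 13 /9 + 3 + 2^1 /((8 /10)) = 88 /9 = 9.78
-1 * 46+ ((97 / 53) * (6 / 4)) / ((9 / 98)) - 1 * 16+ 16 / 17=-31.17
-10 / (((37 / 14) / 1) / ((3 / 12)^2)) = -35 / 148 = -0.24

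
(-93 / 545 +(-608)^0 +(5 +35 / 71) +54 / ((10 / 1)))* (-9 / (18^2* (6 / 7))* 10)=-3.80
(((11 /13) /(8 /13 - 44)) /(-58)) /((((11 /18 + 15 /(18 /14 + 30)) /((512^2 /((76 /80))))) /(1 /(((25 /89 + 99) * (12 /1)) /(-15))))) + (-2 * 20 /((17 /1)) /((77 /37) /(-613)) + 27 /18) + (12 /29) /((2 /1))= 148881818783363731 /214615460867962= 693.71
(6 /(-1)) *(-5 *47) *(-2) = -2820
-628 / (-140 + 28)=5.61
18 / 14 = 9 / 7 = 1.29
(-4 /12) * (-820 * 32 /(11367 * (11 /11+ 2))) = 26240 /102303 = 0.26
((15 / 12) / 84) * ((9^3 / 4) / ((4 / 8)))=1215 / 224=5.42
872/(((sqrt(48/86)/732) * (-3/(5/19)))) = -265960 * sqrt(258)/57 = -74946.49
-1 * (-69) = 69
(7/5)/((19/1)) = 7/95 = 0.07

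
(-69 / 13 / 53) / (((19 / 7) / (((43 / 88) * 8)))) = -20769 / 144001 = -0.14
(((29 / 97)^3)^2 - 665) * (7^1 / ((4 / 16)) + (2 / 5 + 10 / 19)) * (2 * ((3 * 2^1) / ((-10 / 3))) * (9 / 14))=123297233400502232832 / 2769631916388925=44517.55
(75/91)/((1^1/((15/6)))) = 2.06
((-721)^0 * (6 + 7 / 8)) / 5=11 / 8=1.38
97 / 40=2.42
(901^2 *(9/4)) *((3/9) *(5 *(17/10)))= 41401851/8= 5175231.38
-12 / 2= -6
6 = 6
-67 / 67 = -1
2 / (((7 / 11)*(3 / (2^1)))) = 44 / 21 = 2.10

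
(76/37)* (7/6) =266/111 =2.40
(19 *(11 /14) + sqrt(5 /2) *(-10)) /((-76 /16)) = -22 /7 + 20 *sqrt(10) /19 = 0.19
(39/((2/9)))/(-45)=-39/10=-3.90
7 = 7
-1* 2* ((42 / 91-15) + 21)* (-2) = 336 / 13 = 25.85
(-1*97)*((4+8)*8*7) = -65184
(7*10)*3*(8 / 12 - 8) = -1540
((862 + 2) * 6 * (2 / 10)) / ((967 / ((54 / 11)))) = 5.26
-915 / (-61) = 15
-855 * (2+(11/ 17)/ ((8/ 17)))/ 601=-23085/ 4808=-4.80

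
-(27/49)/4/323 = -27/63308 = -0.00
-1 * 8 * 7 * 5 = -280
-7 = -7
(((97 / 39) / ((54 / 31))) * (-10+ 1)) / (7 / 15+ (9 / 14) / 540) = -420980 / 15327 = -27.47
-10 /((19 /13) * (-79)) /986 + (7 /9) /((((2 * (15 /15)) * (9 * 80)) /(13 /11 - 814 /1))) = -0.44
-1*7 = -7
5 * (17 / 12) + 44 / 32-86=-1861 / 24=-77.54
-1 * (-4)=4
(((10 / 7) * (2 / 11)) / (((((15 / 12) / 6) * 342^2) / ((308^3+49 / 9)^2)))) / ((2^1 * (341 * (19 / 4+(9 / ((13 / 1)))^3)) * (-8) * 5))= -43406172529967769158 / 661274913834315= -65640.13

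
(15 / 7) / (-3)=-5 / 7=-0.71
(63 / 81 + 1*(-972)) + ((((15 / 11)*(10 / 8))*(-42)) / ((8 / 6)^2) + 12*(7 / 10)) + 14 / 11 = -15868819 / 15840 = -1001.82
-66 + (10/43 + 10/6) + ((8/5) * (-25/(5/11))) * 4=-53677/129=-416.10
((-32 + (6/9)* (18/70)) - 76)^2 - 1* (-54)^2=10670976/1225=8711.00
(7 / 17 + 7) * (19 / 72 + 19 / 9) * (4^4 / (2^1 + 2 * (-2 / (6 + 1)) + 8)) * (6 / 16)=33516 / 187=179.23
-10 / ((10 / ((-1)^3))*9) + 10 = 91 / 9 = 10.11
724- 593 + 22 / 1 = 153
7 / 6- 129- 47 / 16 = -6277 / 48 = -130.77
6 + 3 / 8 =51 / 8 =6.38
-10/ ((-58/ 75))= 12.93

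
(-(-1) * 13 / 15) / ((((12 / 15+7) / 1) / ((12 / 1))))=4 / 3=1.33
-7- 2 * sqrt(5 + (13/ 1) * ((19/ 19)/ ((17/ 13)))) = -2 * sqrt(4318)/ 17- 7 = -14.73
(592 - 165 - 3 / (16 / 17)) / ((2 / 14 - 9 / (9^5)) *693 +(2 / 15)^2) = 123583725 / 28842784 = 4.28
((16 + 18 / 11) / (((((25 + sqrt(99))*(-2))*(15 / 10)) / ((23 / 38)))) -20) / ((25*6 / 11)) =-1330363 / 899460 + 2231*sqrt(11) / 1499100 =-1.47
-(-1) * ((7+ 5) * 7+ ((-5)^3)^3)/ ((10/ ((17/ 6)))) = -33201697/ 60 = -553361.62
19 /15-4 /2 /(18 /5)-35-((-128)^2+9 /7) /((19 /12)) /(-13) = 59268533 /77805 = 761.76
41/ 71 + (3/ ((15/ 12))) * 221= 188497/ 355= 530.98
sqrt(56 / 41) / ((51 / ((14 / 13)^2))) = 392 * sqrt(574) / 353379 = 0.03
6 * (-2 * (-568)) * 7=47712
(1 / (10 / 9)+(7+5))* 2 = 129 / 5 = 25.80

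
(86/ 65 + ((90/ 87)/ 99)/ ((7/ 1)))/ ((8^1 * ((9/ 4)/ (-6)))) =-576764/ 1306305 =-0.44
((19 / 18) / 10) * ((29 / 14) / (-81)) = -551 / 204120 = -0.00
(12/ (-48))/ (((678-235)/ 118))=-59/ 886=-0.07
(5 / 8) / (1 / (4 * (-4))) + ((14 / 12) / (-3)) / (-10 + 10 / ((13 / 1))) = -21509 / 2160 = -9.96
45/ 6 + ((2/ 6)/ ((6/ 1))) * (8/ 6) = 409/ 54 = 7.57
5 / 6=0.83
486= 486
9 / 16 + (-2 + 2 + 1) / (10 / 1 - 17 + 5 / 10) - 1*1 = -123 / 208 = -0.59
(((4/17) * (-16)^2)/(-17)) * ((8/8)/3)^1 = -1024/867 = -1.18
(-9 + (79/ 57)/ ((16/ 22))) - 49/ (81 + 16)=-7.60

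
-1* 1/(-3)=1/3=0.33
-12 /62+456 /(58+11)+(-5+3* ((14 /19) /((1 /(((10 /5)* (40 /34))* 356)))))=426756947 /230299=1853.06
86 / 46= 43 / 23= 1.87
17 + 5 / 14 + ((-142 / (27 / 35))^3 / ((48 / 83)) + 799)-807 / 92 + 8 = -410091057705137 / 38027556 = -10784049.80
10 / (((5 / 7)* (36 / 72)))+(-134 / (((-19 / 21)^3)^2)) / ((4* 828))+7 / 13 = 3203239765985 / 112533747352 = 28.46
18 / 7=2.57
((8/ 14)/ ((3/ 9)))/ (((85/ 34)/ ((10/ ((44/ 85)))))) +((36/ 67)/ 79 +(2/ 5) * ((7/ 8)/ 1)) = 110885567/ 8151220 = 13.60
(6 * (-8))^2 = 2304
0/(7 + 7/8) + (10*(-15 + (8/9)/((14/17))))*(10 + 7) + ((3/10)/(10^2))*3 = -149089433/63000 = -2366.50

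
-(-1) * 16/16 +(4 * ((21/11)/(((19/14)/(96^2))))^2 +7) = 29365648053512/43681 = 672275086.50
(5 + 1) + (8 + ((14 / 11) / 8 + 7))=931 / 44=21.16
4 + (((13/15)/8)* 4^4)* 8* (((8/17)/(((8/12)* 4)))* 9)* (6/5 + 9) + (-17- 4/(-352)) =3581.25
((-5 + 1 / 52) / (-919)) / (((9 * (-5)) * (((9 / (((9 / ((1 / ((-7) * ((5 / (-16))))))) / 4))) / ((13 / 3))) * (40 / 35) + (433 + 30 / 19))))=-241129 / 871026586236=-0.00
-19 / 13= -1.46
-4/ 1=-4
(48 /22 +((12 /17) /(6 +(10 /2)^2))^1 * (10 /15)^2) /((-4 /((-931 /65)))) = 7.85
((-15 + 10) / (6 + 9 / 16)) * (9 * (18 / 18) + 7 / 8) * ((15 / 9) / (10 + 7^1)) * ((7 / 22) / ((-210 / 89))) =7031 / 70686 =0.10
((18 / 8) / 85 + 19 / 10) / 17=131 / 1156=0.11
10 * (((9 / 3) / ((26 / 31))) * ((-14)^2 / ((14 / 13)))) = 6510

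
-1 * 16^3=-4096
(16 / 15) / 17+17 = 17.06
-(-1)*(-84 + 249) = 165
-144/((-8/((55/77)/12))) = 15/14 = 1.07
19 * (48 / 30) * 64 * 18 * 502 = 87902208 / 5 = 17580441.60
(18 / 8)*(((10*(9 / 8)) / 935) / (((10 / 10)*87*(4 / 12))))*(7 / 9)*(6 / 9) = 21 / 43384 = 0.00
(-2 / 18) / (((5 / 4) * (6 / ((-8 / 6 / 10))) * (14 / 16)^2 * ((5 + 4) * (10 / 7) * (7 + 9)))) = 8 / 637875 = 0.00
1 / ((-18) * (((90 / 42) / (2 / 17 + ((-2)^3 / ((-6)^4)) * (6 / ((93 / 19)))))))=-32893 / 11525490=-0.00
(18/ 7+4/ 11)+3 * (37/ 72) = 4.48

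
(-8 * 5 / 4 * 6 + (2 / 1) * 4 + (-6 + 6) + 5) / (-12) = 47 / 12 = 3.92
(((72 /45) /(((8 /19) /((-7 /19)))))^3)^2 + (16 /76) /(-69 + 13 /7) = 105016807 /13953125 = 7.53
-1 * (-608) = 608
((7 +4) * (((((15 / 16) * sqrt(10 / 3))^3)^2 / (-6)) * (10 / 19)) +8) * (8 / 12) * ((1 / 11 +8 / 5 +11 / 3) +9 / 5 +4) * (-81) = 10737205275699 / 1095761920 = 9798.85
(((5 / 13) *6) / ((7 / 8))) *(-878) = -210720 / 91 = -2315.60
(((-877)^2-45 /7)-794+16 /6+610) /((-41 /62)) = -1001161492 /861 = -1162789.19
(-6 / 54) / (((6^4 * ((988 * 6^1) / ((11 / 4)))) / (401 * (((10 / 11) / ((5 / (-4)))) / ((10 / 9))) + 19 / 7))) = 100007 / 9680186880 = 0.00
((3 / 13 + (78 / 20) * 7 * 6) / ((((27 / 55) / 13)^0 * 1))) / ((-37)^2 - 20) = 10662 / 87685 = 0.12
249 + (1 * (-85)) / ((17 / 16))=169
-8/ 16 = -1/ 2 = -0.50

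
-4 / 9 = -0.44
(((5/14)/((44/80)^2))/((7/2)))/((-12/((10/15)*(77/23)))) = -1000/15939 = -0.06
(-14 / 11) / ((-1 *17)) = 14 / 187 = 0.07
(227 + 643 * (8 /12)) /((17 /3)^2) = 5901 /289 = 20.42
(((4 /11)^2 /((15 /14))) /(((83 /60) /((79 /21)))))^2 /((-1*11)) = -102252544 /9985323051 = -0.01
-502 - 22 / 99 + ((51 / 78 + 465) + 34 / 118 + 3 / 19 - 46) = -21541841 / 262314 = -82.12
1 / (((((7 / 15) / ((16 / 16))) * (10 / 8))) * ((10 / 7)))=6 / 5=1.20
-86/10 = -43/5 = -8.60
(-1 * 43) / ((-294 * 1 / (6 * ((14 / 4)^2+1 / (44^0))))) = 2279 / 196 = 11.63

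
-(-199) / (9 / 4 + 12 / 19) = 15124 / 219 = 69.06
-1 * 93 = -93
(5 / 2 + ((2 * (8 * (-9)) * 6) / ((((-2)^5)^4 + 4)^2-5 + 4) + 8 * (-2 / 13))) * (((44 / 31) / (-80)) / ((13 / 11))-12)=-390421598754635247 / 25601712737397160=-15.25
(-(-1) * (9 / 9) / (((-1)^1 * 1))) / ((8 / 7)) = -7 / 8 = -0.88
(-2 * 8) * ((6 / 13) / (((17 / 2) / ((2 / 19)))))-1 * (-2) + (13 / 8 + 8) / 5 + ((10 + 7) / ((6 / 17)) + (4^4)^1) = 155195149 / 503880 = 308.00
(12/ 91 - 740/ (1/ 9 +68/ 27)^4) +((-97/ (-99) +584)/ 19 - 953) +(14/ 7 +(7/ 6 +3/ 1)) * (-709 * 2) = -42113726847893249/ 4349742848451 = -9681.89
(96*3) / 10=144 / 5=28.80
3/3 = 1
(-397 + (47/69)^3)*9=-130314250/36501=-3570.16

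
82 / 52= 41 / 26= 1.58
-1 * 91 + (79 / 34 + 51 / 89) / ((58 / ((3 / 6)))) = -31933691 / 351016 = -90.98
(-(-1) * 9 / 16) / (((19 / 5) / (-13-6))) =-45 / 16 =-2.81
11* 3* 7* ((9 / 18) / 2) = 231 / 4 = 57.75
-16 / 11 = -1.45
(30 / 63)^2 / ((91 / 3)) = 0.01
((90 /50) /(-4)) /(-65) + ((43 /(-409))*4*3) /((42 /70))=-1114319 /531700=-2.10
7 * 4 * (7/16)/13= 49/52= 0.94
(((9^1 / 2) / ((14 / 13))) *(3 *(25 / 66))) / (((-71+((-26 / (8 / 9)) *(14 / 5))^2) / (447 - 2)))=32540625 / 102203794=0.32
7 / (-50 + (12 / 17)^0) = -1 / 7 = -0.14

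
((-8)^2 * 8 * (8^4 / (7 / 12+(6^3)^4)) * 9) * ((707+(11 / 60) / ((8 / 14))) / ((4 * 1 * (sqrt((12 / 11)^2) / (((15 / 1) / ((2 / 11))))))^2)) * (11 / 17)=629902877345280 / 444063596663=1418.50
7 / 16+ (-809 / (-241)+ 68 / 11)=423149 / 42416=9.98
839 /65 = 12.91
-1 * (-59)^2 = -3481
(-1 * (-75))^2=5625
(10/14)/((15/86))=86/21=4.10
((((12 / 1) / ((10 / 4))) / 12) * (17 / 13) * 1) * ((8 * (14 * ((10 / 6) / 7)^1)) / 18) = 272 / 351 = 0.77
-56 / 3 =-18.67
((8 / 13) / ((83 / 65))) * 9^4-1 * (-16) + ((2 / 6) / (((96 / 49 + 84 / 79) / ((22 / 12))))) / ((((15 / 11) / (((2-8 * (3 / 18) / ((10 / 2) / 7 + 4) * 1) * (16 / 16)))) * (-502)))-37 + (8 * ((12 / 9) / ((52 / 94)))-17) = 372346468724209 / 118460604600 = 3143.21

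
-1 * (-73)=73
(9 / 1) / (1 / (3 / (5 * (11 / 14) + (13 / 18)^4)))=19840464 / 3086767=6.43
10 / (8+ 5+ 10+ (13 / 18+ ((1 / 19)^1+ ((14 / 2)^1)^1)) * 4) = 1710 / 9251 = 0.18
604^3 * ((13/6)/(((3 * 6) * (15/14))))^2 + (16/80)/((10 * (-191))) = 174259704029311/62657550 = 2781144.56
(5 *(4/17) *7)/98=10/119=0.08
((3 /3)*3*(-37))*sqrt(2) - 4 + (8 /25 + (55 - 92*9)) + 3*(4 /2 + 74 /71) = -1362407 /1775 - 111*sqrt(2) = -924.53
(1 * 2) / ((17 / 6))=0.71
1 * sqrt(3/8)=sqrt(6)/4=0.61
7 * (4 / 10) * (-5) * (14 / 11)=-196 / 11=-17.82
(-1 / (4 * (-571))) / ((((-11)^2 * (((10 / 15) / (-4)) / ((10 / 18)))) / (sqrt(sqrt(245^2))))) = -35 * sqrt(5) / 414546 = -0.00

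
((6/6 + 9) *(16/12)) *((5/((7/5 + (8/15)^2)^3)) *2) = 1518750000/54439939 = 27.90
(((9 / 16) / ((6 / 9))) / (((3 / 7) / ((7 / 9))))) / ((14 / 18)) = 63 / 32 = 1.97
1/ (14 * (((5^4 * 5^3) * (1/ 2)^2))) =2/ 546875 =0.00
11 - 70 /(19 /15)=-841 /19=-44.26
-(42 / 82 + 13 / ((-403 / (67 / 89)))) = -55192 / 113119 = -0.49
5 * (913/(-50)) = -91.30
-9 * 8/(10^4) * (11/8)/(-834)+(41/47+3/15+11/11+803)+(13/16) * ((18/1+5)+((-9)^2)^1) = 116231523551/130660000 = 889.57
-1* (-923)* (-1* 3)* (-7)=19383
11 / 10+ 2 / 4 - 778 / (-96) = 2329 / 240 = 9.70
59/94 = 0.63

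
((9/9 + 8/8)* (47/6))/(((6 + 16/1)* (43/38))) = 893/1419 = 0.63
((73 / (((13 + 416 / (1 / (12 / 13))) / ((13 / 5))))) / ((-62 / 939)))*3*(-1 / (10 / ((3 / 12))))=0.54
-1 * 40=-40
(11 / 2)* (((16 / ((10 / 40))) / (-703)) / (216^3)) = -11 / 221394384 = -0.00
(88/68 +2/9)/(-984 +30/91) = -10556/6847821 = -0.00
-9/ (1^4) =-9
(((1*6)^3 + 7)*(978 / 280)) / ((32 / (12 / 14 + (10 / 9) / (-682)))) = 668058271 / 32081280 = 20.82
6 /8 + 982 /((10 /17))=33403 /20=1670.15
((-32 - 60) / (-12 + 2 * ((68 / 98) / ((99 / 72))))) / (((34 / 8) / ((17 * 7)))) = 347116 / 1481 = 234.38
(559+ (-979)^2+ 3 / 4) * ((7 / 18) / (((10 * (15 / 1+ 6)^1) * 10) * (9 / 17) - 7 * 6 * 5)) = 65212051 / 157680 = 413.57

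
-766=-766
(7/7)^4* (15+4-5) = 14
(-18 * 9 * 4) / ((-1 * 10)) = 324 / 5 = 64.80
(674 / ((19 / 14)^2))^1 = 132104 / 361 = 365.94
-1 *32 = -32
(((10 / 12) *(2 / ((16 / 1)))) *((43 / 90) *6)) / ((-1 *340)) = -0.00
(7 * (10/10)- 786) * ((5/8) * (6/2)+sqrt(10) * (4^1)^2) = -12464 * sqrt(10)- 11685/8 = -40875.25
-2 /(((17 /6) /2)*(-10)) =12 /85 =0.14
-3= -3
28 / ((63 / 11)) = 44 / 9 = 4.89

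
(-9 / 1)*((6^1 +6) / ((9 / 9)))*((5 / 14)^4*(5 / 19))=-84375 / 182476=-0.46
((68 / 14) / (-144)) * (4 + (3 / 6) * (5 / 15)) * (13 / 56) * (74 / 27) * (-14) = 204425 / 163296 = 1.25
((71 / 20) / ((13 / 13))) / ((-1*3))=-71 / 60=-1.18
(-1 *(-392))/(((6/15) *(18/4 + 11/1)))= 1960/31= 63.23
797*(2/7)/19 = 1594/133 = 11.98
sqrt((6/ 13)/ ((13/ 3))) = 3*sqrt(2)/ 13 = 0.33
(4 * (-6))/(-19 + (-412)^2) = -8/56575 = -0.00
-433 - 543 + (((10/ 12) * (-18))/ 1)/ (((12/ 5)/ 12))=-1051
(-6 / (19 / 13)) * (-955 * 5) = 372450 / 19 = 19602.63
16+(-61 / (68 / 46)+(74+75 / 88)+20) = 104103 / 1496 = 69.59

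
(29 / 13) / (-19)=-29 / 247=-0.12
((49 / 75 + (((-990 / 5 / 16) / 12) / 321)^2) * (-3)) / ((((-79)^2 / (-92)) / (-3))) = -39638712831 / 457300537600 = -0.09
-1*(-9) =9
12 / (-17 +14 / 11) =-132 / 173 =-0.76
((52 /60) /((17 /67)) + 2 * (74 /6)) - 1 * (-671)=699.08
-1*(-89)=89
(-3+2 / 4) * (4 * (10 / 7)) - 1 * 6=-142 / 7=-20.29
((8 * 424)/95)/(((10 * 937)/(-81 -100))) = -0.69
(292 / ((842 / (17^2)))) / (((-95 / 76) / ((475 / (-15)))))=3206744 / 1263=2538.99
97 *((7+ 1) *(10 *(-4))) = -31040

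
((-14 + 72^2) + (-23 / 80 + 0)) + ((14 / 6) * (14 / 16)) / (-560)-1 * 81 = 9770321 / 1920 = 5088.71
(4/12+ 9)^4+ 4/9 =614692/81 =7588.79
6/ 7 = 0.86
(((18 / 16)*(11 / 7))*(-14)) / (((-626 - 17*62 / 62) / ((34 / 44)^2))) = 2601 / 113168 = 0.02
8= 8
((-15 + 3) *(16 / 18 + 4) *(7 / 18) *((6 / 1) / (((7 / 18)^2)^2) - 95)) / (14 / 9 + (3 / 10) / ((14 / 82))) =-353549680 / 306789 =-1152.42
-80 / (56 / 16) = -160 / 7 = -22.86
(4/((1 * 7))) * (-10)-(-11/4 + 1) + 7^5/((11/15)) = 7057719/308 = 22914.67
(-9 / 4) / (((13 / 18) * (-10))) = 81 / 260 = 0.31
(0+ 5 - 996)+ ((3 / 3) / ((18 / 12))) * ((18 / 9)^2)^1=-2965 / 3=-988.33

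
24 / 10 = 12 / 5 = 2.40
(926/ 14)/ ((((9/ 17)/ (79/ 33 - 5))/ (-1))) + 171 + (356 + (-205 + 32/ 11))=1352392/ 2079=650.50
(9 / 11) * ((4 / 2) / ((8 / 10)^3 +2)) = 1125 / 1727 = 0.65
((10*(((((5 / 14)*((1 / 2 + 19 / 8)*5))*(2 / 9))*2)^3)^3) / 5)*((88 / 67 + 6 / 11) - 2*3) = -748922882459514617919921875 / 53936694575578047873024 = -13885.22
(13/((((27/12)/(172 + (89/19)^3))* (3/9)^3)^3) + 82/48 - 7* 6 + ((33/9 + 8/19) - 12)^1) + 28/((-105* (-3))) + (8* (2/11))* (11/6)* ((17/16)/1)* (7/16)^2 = 466061389316.94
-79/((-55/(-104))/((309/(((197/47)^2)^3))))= -27365668241206776/3214845057002095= -8.51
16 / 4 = 4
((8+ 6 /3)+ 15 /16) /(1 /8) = 175 /2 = 87.50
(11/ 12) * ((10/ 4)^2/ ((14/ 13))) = 3575/ 672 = 5.32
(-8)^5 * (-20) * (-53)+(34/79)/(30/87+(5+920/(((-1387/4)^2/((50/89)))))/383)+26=-1867567179455047586992/53767615036025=-34734052.80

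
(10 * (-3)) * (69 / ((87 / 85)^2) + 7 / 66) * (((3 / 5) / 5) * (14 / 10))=-76896477 / 231275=-332.49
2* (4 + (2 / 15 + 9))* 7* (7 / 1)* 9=57918 / 5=11583.60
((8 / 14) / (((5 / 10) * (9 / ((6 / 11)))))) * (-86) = -1376 / 231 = -5.96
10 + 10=20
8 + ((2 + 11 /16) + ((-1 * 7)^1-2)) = 27 /16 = 1.69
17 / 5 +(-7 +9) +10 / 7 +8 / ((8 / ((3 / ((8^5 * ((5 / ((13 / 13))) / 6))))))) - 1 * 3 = 2195519 / 573440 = 3.83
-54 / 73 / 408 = -9 / 4964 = -0.00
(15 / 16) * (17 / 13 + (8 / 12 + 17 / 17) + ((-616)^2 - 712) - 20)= 4615735 / 13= 355056.54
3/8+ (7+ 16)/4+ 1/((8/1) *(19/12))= 943/152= 6.20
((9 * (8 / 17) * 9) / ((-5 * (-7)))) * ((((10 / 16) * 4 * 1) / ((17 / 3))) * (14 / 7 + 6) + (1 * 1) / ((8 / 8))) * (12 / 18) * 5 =4752 / 289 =16.44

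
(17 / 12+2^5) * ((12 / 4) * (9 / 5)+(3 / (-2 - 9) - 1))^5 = 241698334952707 / 6039412500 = 40020.17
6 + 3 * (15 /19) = 159 /19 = 8.37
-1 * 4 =-4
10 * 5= 50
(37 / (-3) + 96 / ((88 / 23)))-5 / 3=122 / 11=11.09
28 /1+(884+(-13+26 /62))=27882 /31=899.42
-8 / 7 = -1.14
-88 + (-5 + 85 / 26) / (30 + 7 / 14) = -69829 / 793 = -88.06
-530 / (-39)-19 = -211 / 39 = -5.41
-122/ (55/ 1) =-122/ 55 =-2.22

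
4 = 4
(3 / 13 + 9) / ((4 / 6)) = 180 / 13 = 13.85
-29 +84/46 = -625/23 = -27.17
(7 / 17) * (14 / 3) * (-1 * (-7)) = 13.45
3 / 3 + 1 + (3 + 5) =10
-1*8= -8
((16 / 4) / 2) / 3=2 / 3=0.67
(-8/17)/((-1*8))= 1/17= 0.06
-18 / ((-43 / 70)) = 1260 / 43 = 29.30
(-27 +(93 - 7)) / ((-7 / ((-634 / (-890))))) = -6.00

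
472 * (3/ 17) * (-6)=-8496/ 17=-499.76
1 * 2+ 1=3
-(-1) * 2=2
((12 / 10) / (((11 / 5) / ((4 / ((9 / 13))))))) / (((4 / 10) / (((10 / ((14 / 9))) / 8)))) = 6.33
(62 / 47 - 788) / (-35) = 5282 / 235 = 22.48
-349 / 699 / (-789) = 349 / 551511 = 0.00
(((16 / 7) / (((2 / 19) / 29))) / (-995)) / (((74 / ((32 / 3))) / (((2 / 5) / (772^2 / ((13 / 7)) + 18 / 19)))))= -600704 / 5282915132775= -0.00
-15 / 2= -7.50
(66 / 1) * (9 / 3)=198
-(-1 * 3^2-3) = 12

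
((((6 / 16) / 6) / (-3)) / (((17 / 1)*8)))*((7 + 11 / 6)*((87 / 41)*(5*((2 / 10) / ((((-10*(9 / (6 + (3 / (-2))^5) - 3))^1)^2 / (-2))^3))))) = 2182320209 / 39715414382466144000000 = 0.00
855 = 855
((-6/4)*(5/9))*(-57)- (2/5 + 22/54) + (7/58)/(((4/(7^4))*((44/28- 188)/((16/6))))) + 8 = 12183749/227070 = 53.66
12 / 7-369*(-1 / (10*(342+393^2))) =294881 / 171990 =1.71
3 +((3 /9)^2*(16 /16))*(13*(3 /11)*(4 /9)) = 943 /297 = 3.18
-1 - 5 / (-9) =-4 / 9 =-0.44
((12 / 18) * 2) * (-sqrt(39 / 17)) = -4 * sqrt(663) / 51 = -2.02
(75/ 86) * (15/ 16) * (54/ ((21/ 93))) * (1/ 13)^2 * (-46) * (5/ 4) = -66.52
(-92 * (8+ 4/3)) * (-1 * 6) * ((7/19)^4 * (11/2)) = 68034736/130321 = 522.06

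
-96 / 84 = -8 / 7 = -1.14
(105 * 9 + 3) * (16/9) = 1685.33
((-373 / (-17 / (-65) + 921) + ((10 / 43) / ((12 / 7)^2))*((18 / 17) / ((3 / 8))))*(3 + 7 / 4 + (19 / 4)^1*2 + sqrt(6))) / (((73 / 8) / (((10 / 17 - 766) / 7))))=1240153161040*sqrt(6) / 570393745131 + 5890727514940 / 190131248377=36.31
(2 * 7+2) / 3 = 16 / 3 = 5.33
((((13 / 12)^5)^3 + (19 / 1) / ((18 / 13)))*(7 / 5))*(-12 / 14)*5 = -262604466843137029 / 2567836929097728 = -102.27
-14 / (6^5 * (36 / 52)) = -91 / 34992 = -0.00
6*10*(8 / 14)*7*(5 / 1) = 1200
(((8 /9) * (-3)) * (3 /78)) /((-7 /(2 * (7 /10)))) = 4 /195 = 0.02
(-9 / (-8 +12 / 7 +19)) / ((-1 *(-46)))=-63 / 4094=-0.02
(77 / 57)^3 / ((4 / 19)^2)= 55.62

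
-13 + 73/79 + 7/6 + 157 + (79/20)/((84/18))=9750749/66360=146.94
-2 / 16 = -1 / 8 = -0.12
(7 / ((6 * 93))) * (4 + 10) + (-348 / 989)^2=81715945 / 272895759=0.30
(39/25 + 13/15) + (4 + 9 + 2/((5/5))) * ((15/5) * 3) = 10307/75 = 137.43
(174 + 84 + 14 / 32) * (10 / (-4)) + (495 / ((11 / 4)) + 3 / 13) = -193799 / 416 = -465.86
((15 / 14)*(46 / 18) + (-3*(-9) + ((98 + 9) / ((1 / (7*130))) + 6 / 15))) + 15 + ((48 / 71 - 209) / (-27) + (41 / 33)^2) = 1581878966581 / 16236990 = 97424.40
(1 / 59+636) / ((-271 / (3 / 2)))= -112575 / 31978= -3.52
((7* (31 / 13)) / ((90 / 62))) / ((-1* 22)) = -6727 / 12870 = -0.52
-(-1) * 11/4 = 11/4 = 2.75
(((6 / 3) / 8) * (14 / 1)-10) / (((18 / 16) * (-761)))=52 / 6849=0.01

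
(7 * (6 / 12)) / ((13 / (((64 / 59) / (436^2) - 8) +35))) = 132485059 / 18225454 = 7.27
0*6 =0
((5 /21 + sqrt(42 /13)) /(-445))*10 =-2*sqrt(546) /1157 - 10 /1869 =-0.05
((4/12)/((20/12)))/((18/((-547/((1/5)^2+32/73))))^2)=199310595125/246929796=807.15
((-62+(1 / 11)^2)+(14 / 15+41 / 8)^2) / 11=-44062391 / 19166400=-2.30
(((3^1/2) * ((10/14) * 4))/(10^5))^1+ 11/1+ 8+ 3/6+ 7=1855003/70000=26.50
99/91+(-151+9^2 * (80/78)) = -6082/91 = -66.84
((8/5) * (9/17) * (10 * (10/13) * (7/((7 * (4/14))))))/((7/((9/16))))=405/221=1.83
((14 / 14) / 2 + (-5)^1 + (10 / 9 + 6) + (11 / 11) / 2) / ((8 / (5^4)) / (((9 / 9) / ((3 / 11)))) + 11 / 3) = 192500 / 227091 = 0.85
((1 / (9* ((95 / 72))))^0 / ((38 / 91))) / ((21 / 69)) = 299 / 38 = 7.87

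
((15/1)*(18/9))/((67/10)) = 300/67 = 4.48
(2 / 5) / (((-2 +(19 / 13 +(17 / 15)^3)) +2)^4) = 741137031298828125 / 134192563945416704648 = 0.01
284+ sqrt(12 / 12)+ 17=302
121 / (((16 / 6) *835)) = 363 / 6680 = 0.05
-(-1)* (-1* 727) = -727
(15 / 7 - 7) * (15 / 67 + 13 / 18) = -2771 / 603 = -4.60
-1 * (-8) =8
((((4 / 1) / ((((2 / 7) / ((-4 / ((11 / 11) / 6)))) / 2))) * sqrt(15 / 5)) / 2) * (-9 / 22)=1512 * sqrt(3) / 11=238.08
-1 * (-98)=98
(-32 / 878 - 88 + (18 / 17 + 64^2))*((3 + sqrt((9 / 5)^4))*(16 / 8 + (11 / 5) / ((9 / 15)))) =1555805368 / 10975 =141759.03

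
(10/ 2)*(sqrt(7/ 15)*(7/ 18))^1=7*sqrt(105)/ 54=1.33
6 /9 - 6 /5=-8 /15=-0.53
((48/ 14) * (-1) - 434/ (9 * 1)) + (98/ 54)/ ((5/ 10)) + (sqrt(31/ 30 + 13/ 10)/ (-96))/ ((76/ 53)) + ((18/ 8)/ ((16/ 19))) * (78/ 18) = -440815/ 12096 - 53 * sqrt(21)/ 21888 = -36.45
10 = 10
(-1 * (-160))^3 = 4096000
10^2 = 100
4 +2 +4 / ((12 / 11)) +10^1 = 59 / 3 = 19.67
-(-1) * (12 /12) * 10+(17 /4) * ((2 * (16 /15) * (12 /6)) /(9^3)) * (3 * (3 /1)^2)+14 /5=5456 /405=13.47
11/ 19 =0.58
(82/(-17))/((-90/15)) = 0.80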